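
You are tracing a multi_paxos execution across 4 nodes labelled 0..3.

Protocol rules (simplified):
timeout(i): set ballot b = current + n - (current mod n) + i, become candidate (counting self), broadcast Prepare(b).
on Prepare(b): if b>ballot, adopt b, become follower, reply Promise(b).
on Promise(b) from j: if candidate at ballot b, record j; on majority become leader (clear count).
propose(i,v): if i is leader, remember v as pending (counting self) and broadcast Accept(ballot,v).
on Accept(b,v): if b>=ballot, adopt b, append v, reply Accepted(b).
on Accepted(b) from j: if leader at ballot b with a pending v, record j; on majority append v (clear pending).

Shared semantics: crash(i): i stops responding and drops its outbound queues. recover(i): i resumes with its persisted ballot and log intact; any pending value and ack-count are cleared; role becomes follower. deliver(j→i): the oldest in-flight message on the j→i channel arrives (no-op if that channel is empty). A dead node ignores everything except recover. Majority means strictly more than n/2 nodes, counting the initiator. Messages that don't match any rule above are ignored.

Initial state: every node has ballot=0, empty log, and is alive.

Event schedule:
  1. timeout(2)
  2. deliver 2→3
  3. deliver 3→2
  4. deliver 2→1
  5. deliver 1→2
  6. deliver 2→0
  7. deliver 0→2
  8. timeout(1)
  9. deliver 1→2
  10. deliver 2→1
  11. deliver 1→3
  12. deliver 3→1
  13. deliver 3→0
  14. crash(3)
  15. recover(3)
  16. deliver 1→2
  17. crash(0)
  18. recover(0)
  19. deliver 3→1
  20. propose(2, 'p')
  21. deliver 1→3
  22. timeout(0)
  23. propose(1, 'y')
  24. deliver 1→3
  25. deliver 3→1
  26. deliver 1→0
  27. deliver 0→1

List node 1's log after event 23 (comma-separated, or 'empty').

1. timeout(2):  <2:cand b6 ->
2. deliver 2→3:  <3:foll b6 ->
3. deliver 3→2:  nop
4. deliver 2→1:  <1:foll b6 ->
5. deliver 1→2:  <2:lead b6 ->
6. deliver 2→0:  <0:foll b6 ->
7. deliver 0→2:  nop
8. timeout(1):  <1:cand b9 ->
9. deliver 1→2:  <2:foll b9 ->
10. deliver 2→1:  nop
11. deliver 1→3:  <3:foll b9 ->
12. deliver 3→1:  <1:lead b9 ->
13. deliver 3→0:  nop
14. crash(3):  <3:✗foll b9 ->
15. recover(3):  <3:foll b9 ->
16. deliver 1→2:  nop
17. crash(0):  <0:✗foll b6 ->
18. recover(0):  <0:foll b6 ->
19. deliver 3→1:  nop
20. propose(2,'p'):  nop
21. deliver 1→3:  nop
22. timeout(0):  <0:cand b8 ->
23. propose(1,'y'):  nop

empty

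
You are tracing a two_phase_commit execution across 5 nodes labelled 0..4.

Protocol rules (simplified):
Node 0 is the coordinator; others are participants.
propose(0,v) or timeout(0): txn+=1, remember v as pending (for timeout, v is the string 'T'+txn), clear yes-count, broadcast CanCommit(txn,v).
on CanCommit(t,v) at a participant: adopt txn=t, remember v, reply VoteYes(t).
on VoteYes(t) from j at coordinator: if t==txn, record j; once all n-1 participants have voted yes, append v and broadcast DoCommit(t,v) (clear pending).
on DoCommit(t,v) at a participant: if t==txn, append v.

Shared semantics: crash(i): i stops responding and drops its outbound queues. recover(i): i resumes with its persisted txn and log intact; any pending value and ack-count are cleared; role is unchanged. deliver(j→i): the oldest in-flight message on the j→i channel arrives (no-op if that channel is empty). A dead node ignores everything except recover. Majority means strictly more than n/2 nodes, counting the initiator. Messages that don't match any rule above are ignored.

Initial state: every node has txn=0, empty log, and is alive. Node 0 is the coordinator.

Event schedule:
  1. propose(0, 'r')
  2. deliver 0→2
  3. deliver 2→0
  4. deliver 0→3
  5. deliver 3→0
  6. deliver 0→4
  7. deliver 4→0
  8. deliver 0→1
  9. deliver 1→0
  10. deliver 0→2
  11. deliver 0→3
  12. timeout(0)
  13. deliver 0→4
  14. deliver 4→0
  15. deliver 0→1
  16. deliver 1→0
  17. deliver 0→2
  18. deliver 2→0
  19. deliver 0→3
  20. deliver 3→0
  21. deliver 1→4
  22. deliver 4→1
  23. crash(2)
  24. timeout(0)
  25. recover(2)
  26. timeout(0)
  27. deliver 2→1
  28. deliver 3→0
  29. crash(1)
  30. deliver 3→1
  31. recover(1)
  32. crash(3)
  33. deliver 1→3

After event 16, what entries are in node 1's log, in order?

e1 propose(0,'r'): 0[coor,t=1,-]
e2 deliver 0→2: 2[part,t=1,-]
e3 deliver 2→0: ·
e4 deliver 0→3: 3[part,t=1,-]
e5 deliver 3→0: ·
e6 deliver 0→4: 4[part,t=1,-]
e7 deliver 4→0: ·
e8 deliver 0→1: 1[part,t=1,-]
e9 deliver 1→0: 0[coor,t=1,r]
e10 deliver 0→2: 2[part,t=1,r]
e11 deliver 0→3: 3[part,t=1,r]
e12 timeout(0): 0[coor,t=2,r]
e13 deliver 0→4: 4[part,t=1,r]
e14 deliver 4→0: ·
e15 deliver 0→1: 1[part,t=1,r]
e16 deliver 1→0: ·

r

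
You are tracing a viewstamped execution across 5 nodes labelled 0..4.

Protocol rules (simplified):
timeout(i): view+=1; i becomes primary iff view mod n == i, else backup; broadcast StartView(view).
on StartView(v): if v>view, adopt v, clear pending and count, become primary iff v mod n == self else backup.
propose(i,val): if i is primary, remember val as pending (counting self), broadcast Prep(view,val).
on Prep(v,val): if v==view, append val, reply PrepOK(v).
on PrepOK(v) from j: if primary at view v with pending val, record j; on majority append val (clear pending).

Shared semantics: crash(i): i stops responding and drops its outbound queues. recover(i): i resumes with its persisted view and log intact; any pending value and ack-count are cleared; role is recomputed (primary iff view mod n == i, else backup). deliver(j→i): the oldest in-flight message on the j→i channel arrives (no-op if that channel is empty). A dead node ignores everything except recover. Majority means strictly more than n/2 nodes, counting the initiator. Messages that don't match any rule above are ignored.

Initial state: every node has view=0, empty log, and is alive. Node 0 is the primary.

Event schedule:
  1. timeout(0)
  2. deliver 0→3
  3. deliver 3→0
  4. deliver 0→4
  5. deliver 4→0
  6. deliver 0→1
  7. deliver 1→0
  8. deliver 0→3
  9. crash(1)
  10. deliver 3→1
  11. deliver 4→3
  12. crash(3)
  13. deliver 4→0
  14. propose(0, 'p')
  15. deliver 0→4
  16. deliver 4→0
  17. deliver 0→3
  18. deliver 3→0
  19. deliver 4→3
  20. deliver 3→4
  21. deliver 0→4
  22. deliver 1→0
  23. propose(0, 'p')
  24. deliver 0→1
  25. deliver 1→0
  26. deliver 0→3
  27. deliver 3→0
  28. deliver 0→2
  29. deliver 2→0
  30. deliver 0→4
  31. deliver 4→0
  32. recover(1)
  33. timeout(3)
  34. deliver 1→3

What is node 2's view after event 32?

1

1. timeout(0):  <0:back v1 ->
2. deliver 0→3:  <3:back v1 ->
3. deliver 3→0:  nop
4. deliver 0→4:  <4:back v1 ->
5. deliver 4→0:  nop
6. deliver 0→1:  <1:prim v1 ->
7. deliver 1→0:  nop
8. deliver 0→3:  nop
9. crash(1):  <1:✗prim v1 ->
10. deliver 3→1:  nop
11. deliver 4→3:  nop
12. crash(3):  <3:✗back v1 ->
13. deliver 4→0:  nop
14. propose(0,'p'):  nop
15. deliver 0→4:  nop
16. deliver 4→0:  nop
17. deliver 0→3:  nop
18. deliver 3→0:  nop
19. deliver 4→3:  nop
20. deliver 3→4:  nop
21. deliver 0→4:  nop
22. deliver 1→0:  nop
23. propose(0,'p'):  nop
24. deliver 0→1:  nop
25. deliver 1→0:  nop
26. deliver 0→3:  nop
27. deliver 3→0:  nop
28. deliver 0→2:  <2:back v1 ->
29. deliver 2→0:  nop
30. deliver 0→4:  nop
31. deliver 4→0:  nop
32. recover(1):  <1:prim v1 ->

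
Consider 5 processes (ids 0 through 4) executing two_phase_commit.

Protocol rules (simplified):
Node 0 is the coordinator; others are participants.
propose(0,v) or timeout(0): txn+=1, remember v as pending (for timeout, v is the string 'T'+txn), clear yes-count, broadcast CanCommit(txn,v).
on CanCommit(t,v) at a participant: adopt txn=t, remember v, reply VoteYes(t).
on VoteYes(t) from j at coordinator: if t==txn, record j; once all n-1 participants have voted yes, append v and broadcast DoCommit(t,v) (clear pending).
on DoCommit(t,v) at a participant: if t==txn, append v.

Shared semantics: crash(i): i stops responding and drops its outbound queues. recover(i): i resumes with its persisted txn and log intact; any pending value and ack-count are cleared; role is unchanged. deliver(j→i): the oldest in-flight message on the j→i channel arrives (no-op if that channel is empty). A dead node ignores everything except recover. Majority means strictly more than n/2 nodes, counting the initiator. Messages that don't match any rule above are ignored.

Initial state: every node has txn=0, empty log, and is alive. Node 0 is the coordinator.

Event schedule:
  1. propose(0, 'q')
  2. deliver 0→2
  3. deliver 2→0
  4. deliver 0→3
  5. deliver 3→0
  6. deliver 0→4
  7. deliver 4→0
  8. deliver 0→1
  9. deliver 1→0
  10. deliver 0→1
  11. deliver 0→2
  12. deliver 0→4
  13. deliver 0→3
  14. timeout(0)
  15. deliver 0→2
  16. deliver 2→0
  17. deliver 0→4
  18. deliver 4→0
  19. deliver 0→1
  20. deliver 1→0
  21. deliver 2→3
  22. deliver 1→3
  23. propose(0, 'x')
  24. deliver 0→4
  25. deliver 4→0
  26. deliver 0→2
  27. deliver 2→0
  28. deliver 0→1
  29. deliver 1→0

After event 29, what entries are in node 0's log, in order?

q

after 1 — propose(0,'q'): n0:coor/t1/[-]
after 2 — deliver 0→2: n2:part/t1/[-]
after 3 — deliver 2→0: ·
after 4 — deliver 0→3: n3:part/t1/[-]
after 5 — deliver 3→0: ·
after 6 — deliver 0→4: n4:part/t1/[-]
after 7 — deliver 4→0: ·
after 8 — deliver 0→1: n1:part/t1/[-]
after 9 — deliver 1→0: n0:coor/t1/[q]
after 10 — deliver 0→1: n1:part/t1/[q]
after 11 — deliver 0→2: n2:part/t1/[q]
after 12 — deliver 0→4: n4:part/t1/[q]
after 13 — deliver 0→3: n3:part/t1/[q]
after 14 — timeout(0): n0:coor/t2/[q]
after 15 — deliver 0→2: n2:part/t2/[q]
after 16 — deliver 2→0: ·
after 17 — deliver 0→4: n4:part/t2/[q]
after 18 — deliver 4→0: ·
after 19 — deliver 0→1: n1:part/t2/[q]
after 20 — deliver 1→0: ·
after 21 — deliver 2→3: ·
after 22 — deliver 1→3: ·
after 23 — propose(0,'x'): n0:coor/t3/[q]
after 24 — deliver 0→4: n4:part/t3/[q]
after 25 — deliver 4→0: ·
after 26 — deliver 0→2: n2:part/t3/[q]
after 27 — deliver 2→0: ·
after 28 — deliver 0→1: n1:part/t3/[q]
after 29 — deliver 1→0: ·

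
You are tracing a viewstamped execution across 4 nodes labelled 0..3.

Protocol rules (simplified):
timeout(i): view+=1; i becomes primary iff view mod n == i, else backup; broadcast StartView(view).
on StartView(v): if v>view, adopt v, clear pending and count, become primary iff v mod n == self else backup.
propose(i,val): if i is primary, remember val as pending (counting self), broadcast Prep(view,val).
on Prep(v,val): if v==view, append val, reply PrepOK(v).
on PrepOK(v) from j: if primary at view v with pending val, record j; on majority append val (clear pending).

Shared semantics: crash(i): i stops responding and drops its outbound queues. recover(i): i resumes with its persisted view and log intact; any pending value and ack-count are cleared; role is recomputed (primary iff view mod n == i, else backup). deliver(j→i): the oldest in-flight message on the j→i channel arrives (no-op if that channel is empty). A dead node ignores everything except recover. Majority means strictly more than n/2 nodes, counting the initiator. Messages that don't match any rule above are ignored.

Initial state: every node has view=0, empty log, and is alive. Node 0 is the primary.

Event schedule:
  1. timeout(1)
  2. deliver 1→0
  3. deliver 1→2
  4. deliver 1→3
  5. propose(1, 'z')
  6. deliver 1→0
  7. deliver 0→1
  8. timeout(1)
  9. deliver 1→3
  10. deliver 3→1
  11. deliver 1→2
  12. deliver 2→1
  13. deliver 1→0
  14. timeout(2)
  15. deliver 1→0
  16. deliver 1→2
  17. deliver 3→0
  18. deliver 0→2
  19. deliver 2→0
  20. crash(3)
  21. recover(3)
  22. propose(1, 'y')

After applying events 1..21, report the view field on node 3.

1

e1 timeout(1): 1[prim,v=1,-]
e2 deliver 1→0: 0[back,v=1,-]
e3 deliver 1→2: 2[back,v=1,-]
e4 deliver 1→3: 3[back,v=1,-]
e5 propose(1,'z'): ·
e6 deliver 1→0: 0[back,v=1,z]
e7 deliver 0→1: ·
e8 timeout(1): 1[back,v=2,-]
e9 deliver 1→3: 3[back,v=1,z]
e10 deliver 3→1: ·
e11 deliver 1→2: 2[back,v=1,z]
e12 deliver 2→1: ·
e13 deliver 1→0: 0[back,v=2,z]
e14 timeout(2): 2[prim,v=2,z]
e15 deliver 1→0: ·
e16 deliver 1→2: ·
e17 deliver 3→0: ·
e18 deliver 0→2: ·
e19 deliver 2→0: ·
e20 crash(3): 3[✗back,v=1,z]
e21 recover(3): 3[back,v=1,z]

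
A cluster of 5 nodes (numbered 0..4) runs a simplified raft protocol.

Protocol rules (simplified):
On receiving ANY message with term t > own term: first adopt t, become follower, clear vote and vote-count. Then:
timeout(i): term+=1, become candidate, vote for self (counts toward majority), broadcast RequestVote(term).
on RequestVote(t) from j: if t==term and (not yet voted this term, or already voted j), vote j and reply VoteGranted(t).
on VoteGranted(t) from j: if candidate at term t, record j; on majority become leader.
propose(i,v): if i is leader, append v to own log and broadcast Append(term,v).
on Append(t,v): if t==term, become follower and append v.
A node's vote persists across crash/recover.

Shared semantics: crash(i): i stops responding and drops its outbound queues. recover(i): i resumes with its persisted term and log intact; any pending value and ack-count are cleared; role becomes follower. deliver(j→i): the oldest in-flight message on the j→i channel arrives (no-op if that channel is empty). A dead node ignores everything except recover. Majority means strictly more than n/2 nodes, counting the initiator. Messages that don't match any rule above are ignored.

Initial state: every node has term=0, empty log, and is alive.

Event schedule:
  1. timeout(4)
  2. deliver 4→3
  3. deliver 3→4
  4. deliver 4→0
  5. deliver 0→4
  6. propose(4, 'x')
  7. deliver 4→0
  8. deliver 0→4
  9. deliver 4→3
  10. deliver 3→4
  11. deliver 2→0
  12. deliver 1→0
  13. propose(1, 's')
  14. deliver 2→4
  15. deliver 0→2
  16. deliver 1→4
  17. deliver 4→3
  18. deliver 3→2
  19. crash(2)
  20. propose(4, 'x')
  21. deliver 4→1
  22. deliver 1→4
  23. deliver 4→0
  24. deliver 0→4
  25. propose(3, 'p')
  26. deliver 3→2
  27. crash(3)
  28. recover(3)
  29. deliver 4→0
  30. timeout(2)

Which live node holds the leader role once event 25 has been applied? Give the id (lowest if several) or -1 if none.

4

[1] timeout(4) → N4(cand t1 [-])
[2] deliver 4→3 → N3(foll t1 [-])
[3] deliver 3→4 → ∅
[4] deliver 4→0 → N0(foll t1 [-])
[5] deliver 0→4 → N4(lead t1 [-])
[6] propose(4,'x') → N4(lead t1 [x])
[7] deliver 4→0 → N0(foll t1 [x])
[8] deliver 0→4 → ∅
[9] deliver 4→3 → N3(foll t1 [x])
[10] deliver 3→4 → ∅
[11] deliver 2→0 → ∅
[12] deliver 1→0 → ∅
[13] propose(1,'s') → ∅
[14] deliver 2→4 → ∅
[15] deliver 0→2 → ∅
[16] deliver 1→4 → ∅
[17] deliver 4→3 → ∅
[18] deliver 3→2 → ∅
[19] crash(2) → N2(✗foll t0 [-])
[20] propose(4,'x') → N4(lead t1 [x,x])
[21] deliver 4→1 → N1(foll t1 [-])
[22] deliver 1→4 → ∅
[23] deliver 4→0 → N0(foll t1 [x,x])
[24] deliver 0→4 → ∅
[25] propose(3,'p') → ∅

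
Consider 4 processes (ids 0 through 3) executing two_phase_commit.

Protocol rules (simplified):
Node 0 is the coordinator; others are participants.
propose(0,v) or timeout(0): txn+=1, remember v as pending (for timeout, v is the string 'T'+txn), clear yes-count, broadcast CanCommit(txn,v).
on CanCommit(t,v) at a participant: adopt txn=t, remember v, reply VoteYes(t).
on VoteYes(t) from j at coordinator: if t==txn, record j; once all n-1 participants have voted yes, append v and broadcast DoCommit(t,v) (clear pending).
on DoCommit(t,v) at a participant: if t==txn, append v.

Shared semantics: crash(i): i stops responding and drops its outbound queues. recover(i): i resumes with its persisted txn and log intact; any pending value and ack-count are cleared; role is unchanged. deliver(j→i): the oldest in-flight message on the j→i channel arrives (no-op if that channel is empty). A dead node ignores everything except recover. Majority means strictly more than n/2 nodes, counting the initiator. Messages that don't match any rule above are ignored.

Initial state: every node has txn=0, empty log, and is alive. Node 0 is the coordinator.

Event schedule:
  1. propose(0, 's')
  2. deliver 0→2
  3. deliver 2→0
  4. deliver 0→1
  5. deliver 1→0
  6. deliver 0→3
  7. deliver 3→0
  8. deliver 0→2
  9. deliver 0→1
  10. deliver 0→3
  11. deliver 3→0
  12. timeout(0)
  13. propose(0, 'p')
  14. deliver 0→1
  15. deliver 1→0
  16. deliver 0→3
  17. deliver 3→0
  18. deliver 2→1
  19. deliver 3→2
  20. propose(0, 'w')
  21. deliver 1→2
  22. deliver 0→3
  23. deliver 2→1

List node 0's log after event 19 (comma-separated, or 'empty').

s

1. propose(0,'s'):  <0:coor t1 ->
2. deliver 0→2:  <2:part t1 ->
3. deliver 2→0:  nop
4. deliver 0→1:  <1:part t1 ->
5. deliver 1→0:  nop
6. deliver 0→3:  <3:part t1 ->
7. deliver 3→0:  <0:coor t1 s>
8. deliver 0→2:  <2:part t1 s>
9. deliver 0→1:  <1:part t1 s>
10. deliver 0→3:  <3:part t1 s>
11. deliver 3→0:  nop
12. timeout(0):  <0:coor t2 s>
13. propose(0,'p'):  <0:coor t3 s>
14. deliver 0→1:  <1:part t2 s>
15. deliver 1→0:  nop
16. deliver 0→3:  <3:part t2 s>
17. deliver 3→0:  nop
18. deliver 2→1:  nop
19. deliver 3→2:  nop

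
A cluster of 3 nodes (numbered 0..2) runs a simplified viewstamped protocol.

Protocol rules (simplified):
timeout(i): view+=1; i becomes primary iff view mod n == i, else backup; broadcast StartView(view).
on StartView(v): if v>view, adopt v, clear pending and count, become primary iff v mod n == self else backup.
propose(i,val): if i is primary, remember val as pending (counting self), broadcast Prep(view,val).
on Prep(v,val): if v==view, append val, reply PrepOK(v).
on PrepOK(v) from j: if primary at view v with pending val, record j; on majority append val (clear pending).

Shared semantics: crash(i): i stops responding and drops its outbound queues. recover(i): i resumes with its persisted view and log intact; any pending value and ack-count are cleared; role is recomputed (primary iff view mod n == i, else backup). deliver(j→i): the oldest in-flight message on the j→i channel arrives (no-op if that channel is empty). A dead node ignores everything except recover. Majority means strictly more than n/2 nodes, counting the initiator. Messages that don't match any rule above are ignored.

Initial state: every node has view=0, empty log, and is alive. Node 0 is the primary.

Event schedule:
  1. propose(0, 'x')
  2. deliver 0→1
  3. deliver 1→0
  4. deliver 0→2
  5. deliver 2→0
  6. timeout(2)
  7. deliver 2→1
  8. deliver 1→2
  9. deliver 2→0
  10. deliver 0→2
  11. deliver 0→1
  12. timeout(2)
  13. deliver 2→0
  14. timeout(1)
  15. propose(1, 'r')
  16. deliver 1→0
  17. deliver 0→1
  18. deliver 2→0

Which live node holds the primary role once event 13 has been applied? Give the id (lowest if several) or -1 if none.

after 1 — propose(0,'x'): ·
after 2 — deliver 0→1: n1:back/v0/[x]
after 3 — deliver 1→0: n0:prim/v0/[x]
after 4 — deliver 0→2: n2:back/v0/[x]
after 5 — deliver 2→0: ·
after 6 — timeout(2): n2:back/v1/[x]
after 7 — deliver 2→1: n1:prim/v1/[x]
after 8 — deliver 1→2: ·
after 9 — deliver 2→0: n0:back/v1/[x]
after 10 — deliver 0→2: ·
after 11 — deliver 0→1: ·
after 12 — timeout(2): n2:prim/v2/[x]
after 13 — deliver 2→0: n0:back/v2/[x]

1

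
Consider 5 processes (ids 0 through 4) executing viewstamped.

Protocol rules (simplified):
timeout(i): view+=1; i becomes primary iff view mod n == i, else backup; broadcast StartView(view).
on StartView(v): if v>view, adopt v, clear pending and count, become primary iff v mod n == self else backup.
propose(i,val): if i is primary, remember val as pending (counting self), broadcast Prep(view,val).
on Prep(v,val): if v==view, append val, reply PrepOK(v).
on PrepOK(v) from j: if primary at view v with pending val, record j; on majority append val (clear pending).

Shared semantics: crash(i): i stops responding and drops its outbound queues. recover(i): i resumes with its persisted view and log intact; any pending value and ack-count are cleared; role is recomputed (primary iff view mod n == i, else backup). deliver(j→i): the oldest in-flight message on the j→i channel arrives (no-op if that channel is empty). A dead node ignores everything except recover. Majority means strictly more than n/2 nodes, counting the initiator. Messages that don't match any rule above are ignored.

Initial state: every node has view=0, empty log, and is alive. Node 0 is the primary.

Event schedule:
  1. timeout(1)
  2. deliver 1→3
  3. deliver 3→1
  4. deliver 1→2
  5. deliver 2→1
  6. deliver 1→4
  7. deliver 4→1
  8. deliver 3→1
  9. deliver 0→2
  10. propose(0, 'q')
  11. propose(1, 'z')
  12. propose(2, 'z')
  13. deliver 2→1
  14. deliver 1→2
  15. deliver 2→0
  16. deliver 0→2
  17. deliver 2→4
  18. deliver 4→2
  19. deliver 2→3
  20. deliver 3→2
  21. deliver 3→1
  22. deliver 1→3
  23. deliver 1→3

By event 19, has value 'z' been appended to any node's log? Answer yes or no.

yes

e1 timeout(1): 1[prim,v=1,-]
e2 deliver 1→3: 3[back,v=1,-]
e3 deliver 3→1: ·
e4 deliver 1→2: 2[back,v=1,-]
e5 deliver 2→1: ·
e6 deliver 1→4: 4[back,v=1,-]
e7 deliver 4→1: ·
e8 deliver 3→1: ·
e9 deliver 0→2: ·
e10 propose(0,'q'): ·
e11 propose(1,'z'): ·
e12 propose(2,'z'): ·
e13 deliver 2→1: ·
e14 deliver 1→2: 2[back,v=1,z]
e15 deliver 2→0: ·
e16 deliver 0→2: ·
e17 deliver 2→4: ·
e18 deliver 4→2: ·
e19 deliver 2→3: ·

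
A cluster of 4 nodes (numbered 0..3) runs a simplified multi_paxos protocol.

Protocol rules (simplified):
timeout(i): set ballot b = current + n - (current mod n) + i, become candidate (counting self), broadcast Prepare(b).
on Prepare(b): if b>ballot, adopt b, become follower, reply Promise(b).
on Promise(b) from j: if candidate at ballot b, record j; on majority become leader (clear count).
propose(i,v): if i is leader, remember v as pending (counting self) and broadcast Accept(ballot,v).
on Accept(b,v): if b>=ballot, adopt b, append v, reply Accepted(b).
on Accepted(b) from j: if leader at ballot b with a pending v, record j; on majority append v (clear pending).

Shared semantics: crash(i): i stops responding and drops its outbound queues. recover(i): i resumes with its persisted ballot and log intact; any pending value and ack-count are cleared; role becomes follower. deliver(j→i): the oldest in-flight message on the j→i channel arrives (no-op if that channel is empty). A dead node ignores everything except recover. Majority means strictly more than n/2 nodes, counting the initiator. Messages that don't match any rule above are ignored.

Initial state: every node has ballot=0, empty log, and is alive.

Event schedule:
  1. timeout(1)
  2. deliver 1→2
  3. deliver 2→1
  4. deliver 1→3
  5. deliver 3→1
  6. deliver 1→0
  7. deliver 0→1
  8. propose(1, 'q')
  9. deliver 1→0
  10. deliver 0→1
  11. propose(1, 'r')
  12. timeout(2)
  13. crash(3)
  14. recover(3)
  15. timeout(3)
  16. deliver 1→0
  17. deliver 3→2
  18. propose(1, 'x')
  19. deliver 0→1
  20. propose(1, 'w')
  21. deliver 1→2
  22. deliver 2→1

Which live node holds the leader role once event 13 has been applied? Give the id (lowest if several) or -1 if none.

e1 timeout(1): 1[cand,b=5,-]
e2 deliver 1→2: 2[foll,b=5,-]
e3 deliver 2→1: ·
e4 deliver 1→3: 3[foll,b=5,-]
e5 deliver 3→1: 1[lead,b=5,-]
e6 deliver 1→0: 0[foll,b=5,-]
e7 deliver 0→1: ·
e8 propose(1,'q'): ·
e9 deliver 1→0: 0[foll,b=5,q]
e10 deliver 0→1: ·
e11 propose(1,'r'): ·
e12 timeout(2): 2[cand,b=10,-]
e13 crash(3): 3[✗foll,b=5,-]

1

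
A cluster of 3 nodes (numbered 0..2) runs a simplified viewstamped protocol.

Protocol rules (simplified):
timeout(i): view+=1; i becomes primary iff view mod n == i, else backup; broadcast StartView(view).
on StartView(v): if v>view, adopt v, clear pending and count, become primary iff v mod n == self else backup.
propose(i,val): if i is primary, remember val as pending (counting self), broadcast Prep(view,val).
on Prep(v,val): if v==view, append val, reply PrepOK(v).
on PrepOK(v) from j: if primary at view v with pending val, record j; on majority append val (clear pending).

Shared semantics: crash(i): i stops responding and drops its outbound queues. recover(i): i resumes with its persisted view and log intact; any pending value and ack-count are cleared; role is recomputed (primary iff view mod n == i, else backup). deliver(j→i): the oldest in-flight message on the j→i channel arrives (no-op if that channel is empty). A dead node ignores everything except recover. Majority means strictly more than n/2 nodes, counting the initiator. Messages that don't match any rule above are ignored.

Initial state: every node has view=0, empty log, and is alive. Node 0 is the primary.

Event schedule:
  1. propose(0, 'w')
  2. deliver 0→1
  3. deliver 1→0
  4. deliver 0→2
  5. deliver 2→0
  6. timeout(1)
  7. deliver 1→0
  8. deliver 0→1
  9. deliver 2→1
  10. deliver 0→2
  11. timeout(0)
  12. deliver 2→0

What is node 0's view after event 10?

1

1. propose(0,'w'):  nop
2. deliver 0→1:  <1:back v0 w>
3. deliver 1→0:  <0:prim v0 w>
4. deliver 0→2:  <2:back v0 w>
5. deliver 2→0:  nop
6. timeout(1):  <1:prim v1 w>
7. deliver 1→0:  <0:back v1 w>
8. deliver 0→1:  nop
9. deliver 2→1:  nop
10. deliver 0→2:  nop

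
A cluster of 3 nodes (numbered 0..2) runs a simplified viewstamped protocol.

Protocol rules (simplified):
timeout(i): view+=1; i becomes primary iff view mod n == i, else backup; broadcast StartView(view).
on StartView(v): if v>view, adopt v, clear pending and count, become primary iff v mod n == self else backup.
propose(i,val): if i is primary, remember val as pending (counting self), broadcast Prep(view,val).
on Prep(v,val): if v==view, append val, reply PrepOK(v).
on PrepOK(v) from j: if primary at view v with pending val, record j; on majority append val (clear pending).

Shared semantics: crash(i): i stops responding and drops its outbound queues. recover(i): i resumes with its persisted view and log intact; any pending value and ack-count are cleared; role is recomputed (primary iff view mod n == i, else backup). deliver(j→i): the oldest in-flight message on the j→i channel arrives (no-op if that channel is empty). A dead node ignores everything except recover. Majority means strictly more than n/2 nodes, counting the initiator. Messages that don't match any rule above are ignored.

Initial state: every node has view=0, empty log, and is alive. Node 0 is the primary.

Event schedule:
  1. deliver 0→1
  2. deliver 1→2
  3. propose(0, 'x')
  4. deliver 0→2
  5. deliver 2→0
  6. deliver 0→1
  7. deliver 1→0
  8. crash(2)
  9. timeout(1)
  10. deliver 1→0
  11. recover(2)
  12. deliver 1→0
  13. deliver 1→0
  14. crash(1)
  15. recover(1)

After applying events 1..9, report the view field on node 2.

step 1 deliver 0→1: —
step 2 deliver 1→2: —
step 3 propose(0,'x'): —
step 4 deliver 0→2: 2={back,v=0,log=x}
step 5 deliver 2→0: 0={prim,v=0,log=x}
step 6 deliver 0→1: 1={back,v=0,log=x}
step 7 deliver 1→0: —
step 8 crash(2): 2={✗back,v=0,log=x}
step 9 timeout(1): 1={prim,v=1,log=x}

0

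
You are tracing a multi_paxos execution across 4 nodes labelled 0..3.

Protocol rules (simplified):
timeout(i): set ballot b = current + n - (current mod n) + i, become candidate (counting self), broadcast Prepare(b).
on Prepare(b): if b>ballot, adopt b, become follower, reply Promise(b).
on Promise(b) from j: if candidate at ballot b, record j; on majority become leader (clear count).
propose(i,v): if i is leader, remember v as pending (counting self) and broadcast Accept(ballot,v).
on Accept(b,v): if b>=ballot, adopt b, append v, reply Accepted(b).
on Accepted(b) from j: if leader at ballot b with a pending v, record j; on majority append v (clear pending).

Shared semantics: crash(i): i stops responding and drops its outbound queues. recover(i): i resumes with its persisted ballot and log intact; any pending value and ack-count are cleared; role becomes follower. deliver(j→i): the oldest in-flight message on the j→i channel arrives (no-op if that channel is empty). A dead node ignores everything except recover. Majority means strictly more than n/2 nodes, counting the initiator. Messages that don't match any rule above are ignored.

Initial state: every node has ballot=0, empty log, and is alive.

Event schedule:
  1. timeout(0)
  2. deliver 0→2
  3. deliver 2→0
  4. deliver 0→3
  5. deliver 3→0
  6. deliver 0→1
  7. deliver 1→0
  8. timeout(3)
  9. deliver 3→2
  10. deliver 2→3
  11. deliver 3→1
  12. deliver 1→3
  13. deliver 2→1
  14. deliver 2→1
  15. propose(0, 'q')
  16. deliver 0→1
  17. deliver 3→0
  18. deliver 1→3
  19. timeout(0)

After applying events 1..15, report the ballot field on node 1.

11

e1 timeout(0): 0[cand,b=4,-]
e2 deliver 0→2: 2[foll,b=4,-]
e3 deliver 2→0: ·
e4 deliver 0→3: 3[foll,b=4,-]
e5 deliver 3→0: 0[lead,b=4,-]
e6 deliver 0→1: 1[foll,b=4,-]
e7 deliver 1→0: ·
e8 timeout(3): 3[cand,b=11,-]
e9 deliver 3→2: 2[foll,b=11,-]
e10 deliver 2→3: ·
e11 deliver 3→1: 1[foll,b=11,-]
e12 deliver 1→3: 3[lead,b=11,-]
e13 deliver 2→1: ·
e14 deliver 2→1: ·
e15 propose(0,'q'): ·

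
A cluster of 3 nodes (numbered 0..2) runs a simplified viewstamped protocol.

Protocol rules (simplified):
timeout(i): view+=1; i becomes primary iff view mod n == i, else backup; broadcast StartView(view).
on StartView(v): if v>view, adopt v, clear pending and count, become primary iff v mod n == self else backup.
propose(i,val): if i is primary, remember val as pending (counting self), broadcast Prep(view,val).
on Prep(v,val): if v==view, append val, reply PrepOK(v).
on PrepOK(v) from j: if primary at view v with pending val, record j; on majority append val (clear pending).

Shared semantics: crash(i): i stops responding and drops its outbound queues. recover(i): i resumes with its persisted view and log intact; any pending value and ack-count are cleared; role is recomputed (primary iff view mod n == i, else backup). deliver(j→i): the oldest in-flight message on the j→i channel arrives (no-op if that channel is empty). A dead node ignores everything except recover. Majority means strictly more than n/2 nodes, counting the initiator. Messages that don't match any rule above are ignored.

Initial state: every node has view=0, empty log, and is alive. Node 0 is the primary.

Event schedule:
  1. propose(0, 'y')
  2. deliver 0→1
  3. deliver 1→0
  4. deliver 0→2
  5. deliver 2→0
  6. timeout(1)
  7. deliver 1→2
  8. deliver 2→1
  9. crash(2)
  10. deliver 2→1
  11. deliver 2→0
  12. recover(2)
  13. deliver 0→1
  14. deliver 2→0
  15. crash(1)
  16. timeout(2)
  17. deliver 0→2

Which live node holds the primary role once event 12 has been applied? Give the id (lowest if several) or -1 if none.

after 1 — propose(0,'y'): ·
after 2 — deliver 0→1: n1:back/v0/[y]
after 3 — deliver 1→0: n0:prim/v0/[y]
after 4 — deliver 0→2: n2:back/v0/[y]
after 5 — deliver 2→0: ·
after 6 — timeout(1): n1:prim/v1/[y]
after 7 — deliver 1→2: n2:back/v1/[y]
after 8 — deliver 2→1: ·
after 9 — crash(2): n2:✗back/v1/[y]
after 10 — deliver 2→1: ·
after 11 — deliver 2→0: ·
after 12 — recover(2): n2:back/v1/[y]

0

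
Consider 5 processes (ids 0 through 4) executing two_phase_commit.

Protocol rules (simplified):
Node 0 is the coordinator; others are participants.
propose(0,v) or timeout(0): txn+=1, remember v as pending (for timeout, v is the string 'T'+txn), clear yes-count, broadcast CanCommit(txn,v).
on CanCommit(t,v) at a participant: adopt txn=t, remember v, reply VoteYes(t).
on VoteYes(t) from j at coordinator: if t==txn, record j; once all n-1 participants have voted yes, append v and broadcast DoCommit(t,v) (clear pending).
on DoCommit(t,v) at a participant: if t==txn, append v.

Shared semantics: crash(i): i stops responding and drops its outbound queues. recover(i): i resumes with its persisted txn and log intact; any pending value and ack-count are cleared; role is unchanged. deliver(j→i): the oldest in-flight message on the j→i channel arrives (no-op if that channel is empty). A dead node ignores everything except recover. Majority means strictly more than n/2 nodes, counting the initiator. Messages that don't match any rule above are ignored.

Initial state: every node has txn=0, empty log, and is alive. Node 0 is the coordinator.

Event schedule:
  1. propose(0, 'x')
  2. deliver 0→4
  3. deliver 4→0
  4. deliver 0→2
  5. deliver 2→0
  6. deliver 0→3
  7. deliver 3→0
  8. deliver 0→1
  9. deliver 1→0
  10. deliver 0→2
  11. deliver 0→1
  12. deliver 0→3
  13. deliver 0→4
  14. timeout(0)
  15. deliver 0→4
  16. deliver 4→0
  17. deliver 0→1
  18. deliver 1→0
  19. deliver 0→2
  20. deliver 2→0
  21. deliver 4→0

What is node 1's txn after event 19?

2

e1 propose(0,'x'): 0[coor,t=1,-]
e2 deliver 0→4: 4[part,t=1,-]
e3 deliver 4→0: ·
e4 deliver 0→2: 2[part,t=1,-]
e5 deliver 2→0: ·
e6 deliver 0→3: 3[part,t=1,-]
e7 deliver 3→0: ·
e8 deliver 0→1: 1[part,t=1,-]
e9 deliver 1→0: 0[coor,t=1,x]
e10 deliver 0→2: 2[part,t=1,x]
e11 deliver 0→1: 1[part,t=1,x]
e12 deliver 0→3: 3[part,t=1,x]
e13 deliver 0→4: 4[part,t=1,x]
e14 timeout(0): 0[coor,t=2,x]
e15 deliver 0→4: 4[part,t=2,x]
e16 deliver 4→0: ·
e17 deliver 0→1: 1[part,t=2,x]
e18 deliver 1→0: ·
e19 deliver 0→2: 2[part,t=2,x]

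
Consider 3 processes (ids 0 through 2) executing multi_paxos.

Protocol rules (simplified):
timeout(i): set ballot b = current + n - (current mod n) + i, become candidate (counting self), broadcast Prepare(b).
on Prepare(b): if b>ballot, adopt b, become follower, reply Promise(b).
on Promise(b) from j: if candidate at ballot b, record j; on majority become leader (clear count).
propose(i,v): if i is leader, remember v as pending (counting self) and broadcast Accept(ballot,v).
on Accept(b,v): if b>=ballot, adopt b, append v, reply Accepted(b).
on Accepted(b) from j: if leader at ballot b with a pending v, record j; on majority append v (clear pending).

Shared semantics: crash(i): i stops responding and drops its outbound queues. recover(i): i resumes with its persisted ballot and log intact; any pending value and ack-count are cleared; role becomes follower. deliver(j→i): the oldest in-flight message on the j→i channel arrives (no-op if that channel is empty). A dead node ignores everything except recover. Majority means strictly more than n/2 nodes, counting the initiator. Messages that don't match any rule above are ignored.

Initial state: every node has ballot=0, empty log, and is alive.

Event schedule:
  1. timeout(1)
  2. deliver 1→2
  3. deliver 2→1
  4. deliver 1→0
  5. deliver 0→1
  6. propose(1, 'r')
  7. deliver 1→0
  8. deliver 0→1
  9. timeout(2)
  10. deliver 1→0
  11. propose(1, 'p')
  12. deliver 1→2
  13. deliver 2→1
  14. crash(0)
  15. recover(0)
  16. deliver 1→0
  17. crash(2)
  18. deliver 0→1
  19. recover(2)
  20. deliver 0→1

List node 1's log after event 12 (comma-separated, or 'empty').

r

1. timeout(1):  <1:cand b4 ->
2. deliver 1→2:  <2:foll b4 ->
3. deliver 2→1:  <1:lead b4 ->
4. deliver 1→0:  <0:foll b4 ->
5. deliver 0→1:  nop
6. propose(1,'r'):  nop
7. deliver 1→0:  <0:foll b4 r>
8. deliver 0→1:  <1:lead b4 r>
9. timeout(2):  <2:cand b8 ->
10. deliver 1→0:  nop
11. propose(1,'p'):  nop
12. deliver 1→2:  nop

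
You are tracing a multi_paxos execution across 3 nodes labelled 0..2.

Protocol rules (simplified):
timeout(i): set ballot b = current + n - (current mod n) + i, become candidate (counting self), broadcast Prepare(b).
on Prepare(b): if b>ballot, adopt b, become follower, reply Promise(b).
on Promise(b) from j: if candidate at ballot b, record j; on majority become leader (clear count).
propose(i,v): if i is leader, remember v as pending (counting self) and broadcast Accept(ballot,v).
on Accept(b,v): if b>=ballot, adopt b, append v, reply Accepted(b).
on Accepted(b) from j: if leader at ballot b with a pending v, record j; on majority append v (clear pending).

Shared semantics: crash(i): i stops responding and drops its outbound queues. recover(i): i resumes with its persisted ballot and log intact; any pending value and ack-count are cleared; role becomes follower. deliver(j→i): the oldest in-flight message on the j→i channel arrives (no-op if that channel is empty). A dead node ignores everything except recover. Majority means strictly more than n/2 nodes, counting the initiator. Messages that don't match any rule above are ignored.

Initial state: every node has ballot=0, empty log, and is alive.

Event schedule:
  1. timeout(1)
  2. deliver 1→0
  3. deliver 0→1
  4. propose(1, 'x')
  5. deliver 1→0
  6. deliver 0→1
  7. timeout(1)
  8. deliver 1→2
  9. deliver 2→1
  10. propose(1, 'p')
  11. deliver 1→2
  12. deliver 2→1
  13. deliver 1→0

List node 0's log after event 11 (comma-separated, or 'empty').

step 1 timeout(1): 1={cand,b=4,log=-}
step 2 deliver 1→0: 0={foll,b=4,log=-}
step 3 deliver 0→1: 1={lead,b=4,log=-}
step 4 propose(1,'x'): —
step 5 deliver 1→0: 0={foll,b=4,log=x}
step 6 deliver 0→1: 1={lead,b=4,log=x}
step 7 timeout(1): 1={cand,b=7,log=x}
step 8 deliver 1→2: 2={foll,b=4,log=-}
step 9 deliver 2→1: —
step 10 propose(1,'p'): —
step 11 deliver 1→2: 2={foll,b=4,log=x}

x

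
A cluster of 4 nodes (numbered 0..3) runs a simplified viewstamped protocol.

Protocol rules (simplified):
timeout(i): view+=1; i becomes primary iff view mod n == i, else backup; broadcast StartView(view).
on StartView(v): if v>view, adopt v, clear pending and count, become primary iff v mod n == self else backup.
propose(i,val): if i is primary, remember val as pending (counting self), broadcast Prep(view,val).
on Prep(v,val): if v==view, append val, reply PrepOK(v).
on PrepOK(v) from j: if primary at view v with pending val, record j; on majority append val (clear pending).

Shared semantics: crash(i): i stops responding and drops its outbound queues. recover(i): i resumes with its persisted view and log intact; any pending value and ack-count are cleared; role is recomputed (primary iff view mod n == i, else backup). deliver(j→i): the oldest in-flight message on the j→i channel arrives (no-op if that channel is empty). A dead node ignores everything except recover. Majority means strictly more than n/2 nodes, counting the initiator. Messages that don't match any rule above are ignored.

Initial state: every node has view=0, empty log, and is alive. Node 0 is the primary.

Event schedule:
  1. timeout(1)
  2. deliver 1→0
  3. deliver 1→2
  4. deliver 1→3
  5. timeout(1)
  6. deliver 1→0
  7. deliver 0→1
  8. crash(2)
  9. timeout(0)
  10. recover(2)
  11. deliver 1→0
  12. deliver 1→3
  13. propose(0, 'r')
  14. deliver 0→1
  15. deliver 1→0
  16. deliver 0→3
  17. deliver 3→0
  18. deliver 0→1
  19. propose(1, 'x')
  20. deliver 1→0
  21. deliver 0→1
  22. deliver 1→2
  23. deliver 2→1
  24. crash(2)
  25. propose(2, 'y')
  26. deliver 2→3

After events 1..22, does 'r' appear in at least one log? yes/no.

after 1 — timeout(1): n1:prim/v1/[-]
after 2 — deliver 1→0: n0:back/v1/[-]
after 3 — deliver 1→2: n2:back/v1/[-]
after 4 — deliver 1→3: n3:back/v1/[-]
after 5 — timeout(1): n1:back/v2/[-]
after 6 — deliver 1→0: n0:back/v2/[-]
after 7 — deliver 0→1: ·
after 8 — crash(2): n2:✗back/v1/[-]
after 9 — timeout(0): n0:back/v3/[-]
after 10 — recover(2): n2:back/v1/[-]
after 11 — deliver 1→0: ·
after 12 — deliver 1→3: n3:back/v2/[-]
after 13 — propose(0,'r'): ·
after 14 — deliver 0→1: n1:back/v3/[-]
after 15 — deliver 1→0: ·
after 16 — deliver 0→3: n3:prim/v3/[-]
after 17 — deliver 3→0: ·
after 18 — deliver 0→1: ·
after 19 — propose(1,'x'): ·
after 20 — deliver 1→0: ·
after 21 — deliver 0→1: ·
after 22 — deliver 1→2: n2:prim/v2/[-]

no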